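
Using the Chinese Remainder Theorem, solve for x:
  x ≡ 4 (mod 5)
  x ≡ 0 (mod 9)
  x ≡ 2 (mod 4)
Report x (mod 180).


Moduli 5, 9, 4 are pairwise coprime; by CRT there is a unique solution modulo M = 5 · 9 · 4 = 180.
Solve pairwise, accumulating the modulus:
  Start with x ≡ 4 (mod 5).
  Combine with x ≡ 0 (mod 9): since gcd(5, 9) = 1, we get a unique residue mod 45.
    Write x = 4 + 5·t and substitute into x ≡ 0 (mod 9): 5·t ≡ 0 − 4 = -4 (mod 9).
    Reduce coefficients mod 9: 5·t ≡ 5 (mod 9).
    The inverse of 5 mod 9 is 2 (since 5·2 = 10 = 1·9 + 1), so t ≡ 2·5 = 10 ≡ 1 (mod 9).
    Then x = 4 + 5·1 = 9, valid modulo lcm(5, 9) = 45: x ≡ 9 (mod 45).
  Combine with x ≡ 2 (mod 4): since gcd(45, 4) = 1, we get a unique residue mod 180.
    Write x = 9 + 45·t and substitute into x ≡ 2 (mod 4): 45·t ≡ 2 − 9 = -7 (mod 4).
    Reduce coefficients mod 4: 1·t ≡ 1 (mod 4).
    So t ≡ 1 (mod 4).
    Then x = 9 + 45·1 = 54, valid modulo lcm(45, 4) = 180: x ≡ 54 (mod 180).
Verify: 54 mod 5 = 4 ✓, 54 mod 9 = 0 ✓, 54 mod 4 = 2 ✓.

x ≡ 54 (mod 180).


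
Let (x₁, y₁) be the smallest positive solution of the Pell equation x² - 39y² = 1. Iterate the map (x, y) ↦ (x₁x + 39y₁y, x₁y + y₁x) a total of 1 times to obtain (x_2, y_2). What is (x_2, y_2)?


Step 1: Find the fundamental solution (x₁, y₁) of x² - 39y² = 1.
  Expand √39 as a continued fraction. a₀ = ⌊√39⌋ = 6; iterate m_{k+1} = d_k·a_k − m_k, d_{k+1} = (39 − m_{k+1}²)/d_k, a_{k+1} = ⌊(a₀ + m_{k+1})/d_{k+1}⌋ (starting m₀ = 0, d₀ = 1), with convergents p_k = a_k·p_{k-1} + p_{k-2}, q_k = a_k·q_{k-1} + q_{k-2} (p₋₁ = 1, q₋₁ = 0):
  k = 0: a₀ = 6; p₀/q₀ = 6/1; p₀² − 39·q₀² = 36 − 39 = -3.
  k = 1: m = 6, d = 3, a = ⌊(6 + 6)/3⌋ = 4; p/q = (4·6 + 1)/(4·1 + 0) = 25/4; p² − 39·q² = 625 − 624 = 1.
  The first convergent with p² − 39·q² = 1 gives the fundamental solution (x₁, y₁) = (25, 4).
Step 2: Apply the recurrence (x_{n+1}, y_{n+1}) = (x₁x_n + 39y₁y_n, x₁y_n + y₁x_n) repeatedly.
  From (x_1, y_1) = (25, 4): x_2 = 25·25 + 39·4·4 = 1249; y_2 = 25·4 + 4·25 = 200.
Step 3: Verify x_2² - 39·y_2² = 1560001 - 1560000 = 1 (should be 1). ✓

(x_1, y_1) = (25, 4); (x_2, y_2) = (1249, 200).


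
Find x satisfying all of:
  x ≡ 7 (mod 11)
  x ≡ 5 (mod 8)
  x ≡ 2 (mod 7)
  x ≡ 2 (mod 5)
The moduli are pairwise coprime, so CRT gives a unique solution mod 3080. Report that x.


Product of moduli M = 11 · 8 · 7 · 5 = 3080.
Merge one congruence at a time:
  Start: x ≡ 7 (mod 11).
  Combine with x ≡ 5 (mod 8); new modulus lcm = 88.
    Write x = 7 + 11·t and substitute into x ≡ 5 (mod 8): 11·t ≡ 5 − 7 = -2 (mod 8).
    Reduce coefficients mod 8: 3·t ≡ 6 (mod 8).
    The inverse of 3 mod 8 is 3 (since 3·3 = 9 = 1·8 + 1), so t ≡ 3·6 = 18 ≡ 2 (mod 8).
    Then x = 7 + 11·2 = 29, valid modulo lcm(11, 8) = 88: x ≡ 29 (mod 88).
  Combine with x ≡ 2 (mod 7); new modulus lcm = 616.
    Write x = 29 + 88·t and substitute into x ≡ 2 (mod 7): 88·t ≡ 2 − 29 = -27 (mod 7).
    Reduce coefficients mod 7: 4·t ≡ 1 (mod 7).
    The inverse of 4 mod 7 is 2 (since 4·2 = 8 = 1·7 + 1), so t ≡ 2·1 = 2 ≡ 2 (mod 7).
    Then x = 29 + 88·2 = 205, valid modulo lcm(88, 7) = 616: x ≡ 205 (mod 616).
  Combine with x ≡ 2 (mod 5); new modulus lcm = 3080.
    Write x = 205 + 616·t and substitute into x ≡ 2 (mod 5): 616·t ≡ 2 − 205 = -203 (mod 5).
    Reduce coefficients mod 5: 1·t ≡ 2 (mod 5).
    So t ≡ 2 (mod 5).
    Then x = 205 + 616·2 = 1437, valid modulo lcm(616, 5) = 3080: x ≡ 1437 (mod 3080).
Verify against each original: 1437 mod 11 = 7, 1437 mod 8 = 5, 1437 mod 7 = 2, 1437 mod 5 = 2.

x ≡ 1437 (mod 3080).


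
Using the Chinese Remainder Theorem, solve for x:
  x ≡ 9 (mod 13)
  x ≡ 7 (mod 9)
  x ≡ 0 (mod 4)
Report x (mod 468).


Moduli 13, 9, 4 are pairwise coprime; by CRT there is a unique solution modulo M = 13 · 9 · 4 = 468.
Solve pairwise, accumulating the modulus:
  Start with x ≡ 9 (mod 13).
  Combine with x ≡ 7 (mod 9): since gcd(13, 9) = 1, we get a unique residue mod 117.
    Write x = 9 + 13·t and substitute into x ≡ 7 (mod 9): 13·t ≡ 7 − 9 = -2 (mod 9).
    Reduce coefficients mod 9: 4·t ≡ 7 (mod 9).
    The inverse of 4 mod 9 is 7 (since 4·7 = 28 = 3·9 + 1), so t ≡ 7·7 = 49 ≡ 4 (mod 9).
    Then x = 9 + 13·4 = 61, valid modulo lcm(13, 9) = 117: x ≡ 61 (mod 117).
  Combine with x ≡ 0 (mod 4): since gcd(117, 4) = 1, we get a unique residue mod 468.
    Write x = 61 + 117·t and substitute into x ≡ 0 (mod 4): 117·t ≡ 0 − 61 = -61 (mod 4).
    Reduce coefficients mod 4: 1·t ≡ 3 (mod 4).
    So t ≡ 3 (mod 4).
    Then x = 61 + 117·3 = 412, valid modulo lcm(117, 4) = 468: x ≡ 412 (mod 468).
Verify: 412 mod 13 = 9 ✓, 412 mod 9 = 7 ✓, 412 mod 4 = 0 ✓.

x ≡ 412 (mod 468).


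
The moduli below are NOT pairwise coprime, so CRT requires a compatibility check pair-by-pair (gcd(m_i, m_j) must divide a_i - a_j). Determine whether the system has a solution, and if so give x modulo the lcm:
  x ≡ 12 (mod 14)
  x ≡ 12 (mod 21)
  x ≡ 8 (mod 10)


Moduli 14, 21, 10 are not pairwise coprime, so CRT works modulo lcm(m_i) when all pairwise compatibility conditions hold.
Pairwise compatibility: gcd(m_i, m_j) must divide a_i - a_j for every pair.
Merge one congruence at a time:
  Start: x ≡ 12 (mod 14).
  Combine with x ≡ 12 (mod 21): gcd(14, 21) = 7; 12 - 12 = 0, which IS divisible by 7, so compatible.
    Write x = 12 + 14·t and substitute into x ≡ 12 (mod 21): 14·t ≡ 12 − 12 = 0 (mod 21).
    Divide the congruence (and modulus) by g = 7: 2·t ≡ 0 (mod 3).
    The inverse of 2 mod 3 is 2 (since 2·2 = 4 = 1·3 + 1), so t ≡ 2·0 = 0 ≡ 0 (mod 3).
    Then x = 12 + 14·0 = 12, valid modulo lcm(14, 21) = 42: x ≡ 12 (mod 42).
  Combine with x ≡ 8 (mod 10): gcd(42, 10) = 2; 8 - 12 = -4, which IS divisible by 2, so compatible.
    Write x = 12 + 42·t and substitute into x ≡ 8 (mod 10): 42·t ≡ 8 − 12 = -4 (mod 10).
    Divide the congruence (and modulus) by g = 2: 21·t ≡ -2 (mod 5).
    Reduce coefficients mod 5: 1·t ≡ 3 (mod 5).
    So t ≡ 3 (mod 5).
    Then x = 12 + 42·3 = 138, valid modulo lcm(42, 10) = 210: x ≡ 138 (mod 210).
Verify: 138 mod 14 = 12, 138 mod 21 = 12, 138 mod 10 = 8.

x ≡ 138 (mod 210).


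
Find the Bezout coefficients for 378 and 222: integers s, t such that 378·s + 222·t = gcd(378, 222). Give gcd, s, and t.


Euclidean algorithm on (378, 222) — divide until remainder is 0:
  378 = 1 · 222 + 156
  222 = 1 · 156 + 66
  156 = 2 · 66 + 24
  66 = 2 · 24 + 18
  24 = 1 · 18 + 6
  18 = 3 · 6 + 0
gcd(378, 222) = 6.
Track Bezout coefficients alongside the remainders: start with r₀ = 378 = a·1 + b·0 (s = 1, t = 0) and r₁ = 222 = a·0 + b·1 (s = 0, t = 1); each new remainder r_{k+1} = r_{k-1} − q_k·r_k inherits s_{k+1} = s_{k-1} − q_k·s_k, t_{k+1} = t_{k-1} − q_k·t_k, so r_k = a·s_k + b·t_k at every step:
  q = 1: r = 156, s = 1 − 1·0 = 1, t = 0 − 1·1 = -1  (check: 378·1 + 222·(-1) = 156)
  q = 1: r = 66, s = 0 − 1·1 = -1, t = 1 − 1·(-1) = 2  (check: 378·(-1) + 222·2 = 66)
  q = 2: r = 24, s = 1 − 2·(-1) = 3, t = -1 − 2·2 = -5  (check: 378·3 + 222·(-5) = 24)
  q = 2: r = 18, s = -1 − 2·3 = -7, t = 2 − 2·(-5) = 12  (check: 378·(-7) + 222·12 = 18)
  q = 1: r = 6, s = 3 − 1·(-7) = 10, t = -5 − 1·12 = -17  (check: 378·10 + 222·(-17) = 6)
The row with r = 6 (the gcd) gives the Bezout coefficients s = 10, t = -17.
Result: 378 · (10) + 222 · (-17) = 6.

gcd(378, 222) = 6; s = 10, t = -17 (check: 378·10 + 222·(-17) = 6).


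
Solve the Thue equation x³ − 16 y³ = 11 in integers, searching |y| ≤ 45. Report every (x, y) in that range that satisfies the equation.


The equation is x³ - 16y³ = 11. For fixed y, x³ = 16·y³ + 11, so a solution requires the RHS to be a perfect cube.
Strategy: iterate y from -45 to 45, compute RHS = 16·y³ + 11, and check whether it is a (positive or negative) perfect cube.
Check small values of y:
  y = 0: RHS = 11 is not a perfect cube.
  y = 1: RHS = 27 = (3)³ ⇒ x = 3 works.
  y = -1: RHS = -5 is not a perfect cube.
  y = 2: RHS = 139 is not a perfect cube.
  y = -2: RHS = -117 is not a perfect cube.
  y = 3: RHS = 443 is not a perfect cube.
  y = -3: RHS = -421 is not a perfect cube.
Continuing the search up to |y| = 45 finds no further solutions beyond those listed.
Collected solutions: (3, 1).

Solutions (with |y| ≤ 45): (3, 1).


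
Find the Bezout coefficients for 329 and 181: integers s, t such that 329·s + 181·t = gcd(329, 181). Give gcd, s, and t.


Euclidean algorithm on (329, 181) — divide until remainder is 0:
  329 = 1 · 181 + 148
  181 = 1 · 148 + 33
  148 = 4 · 33 + 16
  33 = 2 · 16 + 1
  16 = 16 · 1 + 0
gcd(329, 181) = 1.
Track Bezout coefficients alongside the remainders: start with r₀ = 329 = a·1 + b·0 (s = 1, t = 0) and r₁ = 181 = a·0 + b·1 (s = 0, t = 1); each new remainder r_{k+1} = r_{k-1} − q_k·r_k inherits s_{k+1} = s_{k-1} − q_k·s_k, t_{k+1} = t_{k-1} − q_k·t_k, so r_k = a·s_k + b·t_k at every step:
  q = 1: r = 148, s = 1 − 1·0 = 1, t = 0 − 1·1 = -1  (check: 329·1 + 181·(-1) = 148)
  q = 1: r = 33, s = 0 − 1·1 = -1, t = 1 − 1·(-1) = 2  (check: 329·(-1) + 181·2 = 33)
  q = 4: r = 16, s = 1 − 4·(-1) = 5, t = -1 − 4·2 = -9  (check: 329·5 + 181·(-9) = 16)
  q = 2: r = 1, s = -1 − 2·5 = -11, t = 2 − 2·(-9) = 20  (check: 329·(-11) + 181·20 = 1)
The row with r = 1 (the gcd) gives the Bezout coefficients s = -11, t = 20.
Result: 329 · (-11) + 181 · (20) = 1.

gcd(329, 181) = 1; s = -11, t = 20 (check: 329·(-11) + 181·20 = 1).


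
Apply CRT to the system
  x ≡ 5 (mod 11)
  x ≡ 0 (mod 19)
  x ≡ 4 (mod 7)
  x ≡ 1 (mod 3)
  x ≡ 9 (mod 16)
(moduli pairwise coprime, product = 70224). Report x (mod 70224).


Product of moduli M = 11 · 19 · 7 · 3 · 16 = 70224.
Merge one congruence at a time:
  Start: x ≡ 5 (mod 11).
  Combine with x ≡ 0 (mod 19); new modulus lcm = 209.
    Write x = 5 + 11·t and substitute into x ≡ 0 (mod 19): 11·t ≡ 0 − 5 = -5 (mod 19).
    Reduce coefficients mod 19: 11·t ≡ 14 (mod 19).
    The inverse of 11 mod 19 is 7 (since 11·7 = 77 = 4·19 + 1), so t ≡ 7·14 = 98 ≡ 3 (mod 19).
    Then x = 5 + 11·3 = 38, valid modulo lcm(11, 19) = 209: x ≡ 38 (mod 209).
  Combine with x ≡ 4 (mod 7); new modulus lcm = 1463.
    Write x = 38 + 209·t and substitute into x ≡ 4 (mod 7): 209·t ≡ 4 − 38 = -34 (mod 7).
    Reduce coefficients mod 7: 6·t ≡ 1 (mod 7).
    The inverse of 6 mod 7 is 6 (since 6·6 = 36 = 5·7 + 1), so t ≡ 6·1 = 6 ≡ 6 (mod 7).
    Then x = 38 + 209·6 = 1292, valid modulo lcm(209, 7) = 1463: x ≡ 1292 (mod 1463).
  Combine with x ≡ 1 (mod 3); new modulus lcm = 4389.
    Write x = 1292 + 1463·t and substitute into x ≡ 1 (mod 3): 1463·t ≡ 1 − 1292 = -1291 (mod 3).
    Reduce coefficients mod 3: 2·t ≡ 2 (mod 3).
    The inverse of 2 mod 3 is 2 (since 2·2 = 4 = 1·3 + 1), so t ≡ 2·2 = 4 ≡ 1 (mod 3).
    Then x = 1292 + 1463·1 = 2755, valid modulo lcm(1463, 3) = 4389: x ≡ 2755 (mod 4389).
  Combine with x ≡ 9 (mod 16); new modulus lcm = 70224.
    Write x = 2755 + 4389·t and substitute into x ≡ 9 (mod 16): 4389·t ≡ 9 − 2755 = -2746 (mod 16).
    Reduce coefficients mod 16: 5·t ≡ 6 (mod 16).
    The inverse of 5 mod 16 is 13 (since 5·13 = 65 = 4·16 + 1), so t ≡ 13·6 = 78 ≡ 14 (mod 16).
    Then x = 2755 + 4389·14 = 64201, valid modulo lcm(4389, 16) = 70224: x ≡ 64201 (mod 70224).
Verify against each original: 64201 mod 11 = 5, 64201 mod 19 = 0, 64201 mod 7 = 4, 64201 mod 3 = 1, 64201 mod 16 = 9.

x ≡ 64201 (mod 70224).


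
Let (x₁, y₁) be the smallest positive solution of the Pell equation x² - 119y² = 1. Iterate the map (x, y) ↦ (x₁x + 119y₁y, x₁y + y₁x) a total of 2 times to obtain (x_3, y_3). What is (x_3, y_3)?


Step 1: Find the fundamental solution (x₁, y₁) of x² - 119y² = 1.
  Expand √119 as a continued fraction. a₀ = ⌊√119⌋ = 10; iterate m_{k+1} = d_k·a_k − m_k, d_{k+1} = (119 − m_{k+1}²)/d_k, a_{k+1} = ⌊(a₀ + m_{k+1})/d_{k+1}⌋ (starting m₀ = 0, d₀ = 1), with convergents p_k = a_k·p_{k-1} + p_{k-2}, q_k = a_k·q_{k-1} + q_{k-2} (p₋₁ = 1, q₋₁ = 0):
  k = 0: a₀ = 10; p₀/q₀ = 10/1; p₀² − 119·q₀² = 100 − 119 = -19.
  k = 1: m = 10, d = 19, a = ⌊(10 + 10)/19⌋ = 1; p/q = (1·10 + 1)/(1·1 + 0) = 11/1; p² − 119·q² = 121 − 119 = 2.
  k = 2: m = 9, d = 2, a = ⌊(10 + 9)/2⌋ = 9; p/q = (9·11 + 10)/(9·1 + 1) = 109/10; p² − 119·q² = 11881 − 11900 = -19.
  k = 3: m = 9, d = 19, a = ⌊(10 + 9)/19⌋ = 1; p/q = (1·109 + 11)/(1·10 + 1) = 120/11; p² − 119·q² = 14400 − 14399 = 1.
  The first convergent with p² − 119·q² = 1 gives the fundamental solution (x₁, y₁) = (120, 11).
Step 2: Apply the recurrence (x_{n+1}, y_{n+1}) = (x₁x_n + 119y₁y_n, x₁y_n + y₁x_n) repeatedly.
  From (x_1, y_1) = (120, 11): x_2 = 120·120 + 119·11·11 = 28799; y_2 = 120·11 + 11·120 = 2640.
  From (x_2, y_2) = (28799, 2640): x_3 = 120·28799 + 119·11·2640 = 6911640; y_3 = 120·2640 + 11·28799 = 633589.
Step 3: Verify x_3² - 119·y_3² = 47770767489600 - 47770767489599 = 1 (should be 1). ✓

(x_1, y_1) = (120, 11); (x_3, y_3) = (6911640, 633589).


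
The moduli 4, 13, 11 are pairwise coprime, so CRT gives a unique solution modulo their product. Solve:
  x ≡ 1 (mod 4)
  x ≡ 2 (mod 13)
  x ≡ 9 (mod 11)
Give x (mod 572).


Moduli 4, 13, 11 are pairwise coprime; by CRT there is a unique solution modulo M = 4 · 13 · 11 = 572.
Solve pairwise, accumulating the modulus:
  Start with x ≡ 1 (mod 4).
  Combine with x ≡ 2 (mod 13): since gcd(4, 13) = 1, we get a unique residue mod 52.
    Write x = 1 + 4·t and substitute into x ≡ 2 (mod 13): 4·t ≡ 2 − 1 = 1 (mod 13).
    The inverse of 4 mod 13 is 10 (since 4·10 = 40 = 3·13 + 1), so t ≡ 10·1 = 10 ≡ 10 (mod 13).
    Then x = 1 + 4·10 = 41, valid modulo lcm(4, 13) = 52: x ≡ 41 (mod 52).
  Combine with x ≡ 9 (mod 11): since gcd(52, 11) = 1, we get a unique residue mod 572.
    Write x = 41 + 52·t and substitute into x ≡ 9 (mod 11): 52·t ≡ 9 − 41 = -32 (mod 11).
    Reduce coefficients mod 11: 8·t ≡ 1 (mod 11).
    The inverse of 8 mod 11 is 7 (since 8·7 = 56 = 5·11 + 1), so t ≡ 7·1 = 7 ≡ 7 (mod 11).
    Then x = 41 + 52·7 = 405, valid modulo lcm(52, 11) = 572: x ≡ 405 (mod 572).
Verify: 405 mod 4 = 1 ✓, 405 mod 13 = 2 ✓, 405 mod 11 = 9 ✓.

x ≡ 405 (mod 572).


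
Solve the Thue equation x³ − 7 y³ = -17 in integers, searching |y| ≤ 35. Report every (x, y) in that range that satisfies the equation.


The equation is x³ - 7y³ = -17. For fixed y, x³ = 7·y³ − 17, so a solution requires the RHS to be a perfect cube.
Strategy: iterate y from -35 to 35, compute RHS = 7·y³ − 17, and check whether it is a (positive or negative) perfect cube.
Check small values of y:
  y = 0: RHS = -17 is not a perfect cube.
  y = 1: RHS = -10 is not a perfect cube.
  y = -1: RHS = -24 is not a perfect cube.
  y = 2: RHS = 39 is not a perfect cube.
  y = -2: RHS = -73 is not a perfect cube.
  y = 3: RHS = 172 is not a perfect cube.
  y = -3: RHS = -206 is not a perfect cube.
Continuing the search up to |y| = 35 finds no solutions either.
No (x, y) in the scanned range satisfies the equation.

No integer solutions with |y| ≤ 35.


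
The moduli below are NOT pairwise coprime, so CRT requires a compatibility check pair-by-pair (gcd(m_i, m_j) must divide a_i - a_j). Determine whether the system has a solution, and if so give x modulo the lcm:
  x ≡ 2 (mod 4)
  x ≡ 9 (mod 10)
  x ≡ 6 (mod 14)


Moduli 4, 10, 14 are not pairwise coprime, so CRT works modulo lcm(m_i) when all pairwise compatibility conditions hold.
Pairwise compatibility: gcd(m_i, m_j) must divide a_i - a_j for every pair.
Merge one congruence at a time:
  Start: x ≡ 2 (mod 4).
  Combine with x ≡ 9 (mod 10): gcd(4, 10) = 2, and 9 - 2 = 7 is NOT divisible by 2.
    ⇒ system is inconsistent (no integer solution).

No solution (the system is inconsistent).


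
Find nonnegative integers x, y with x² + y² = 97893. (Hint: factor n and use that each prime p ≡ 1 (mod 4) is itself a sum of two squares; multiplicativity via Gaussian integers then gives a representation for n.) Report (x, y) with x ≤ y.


Step 1: Factor n = 97893 = 3^2 · 73 · 149.
Step 2: Check the mod-4 condition on each prime factor: 3 ≡ 3 (mod 4), exponent 2 (must be even); 73 ≡ 1 (mod 4), exponent 1; 149 ≡ 1 (mod 4), exponent 1.
All primes ≡ 3 (mod 4) appear to even exponent (or don't appear), so by the two-squares theorem n IS expressible as a sum of two squares.
Step 3: Build a representation. Group n = k² · m with k = 3 and m = 73 · 149 = 10877 (a product of primes ≡ 1 (mod 4)); a representation of m scales to one of n via (k·x)² + (k·y)² = k²(x² + y²). Each prime p ≡ 1 (mod 4) is itself a sum of two squares; find a² by testing p − a² for a perfect square:
  73: 73 − 1² = 72, 73 − 2² = 69, 73 − 3² = 64 = 8² ⇒ 73 = 3² + 8².
  149: 149 − 1² = 148, 149 − 2² = 145, 149 − 3² = 140, 149 − 4² = 133, 149 − 5² = 124, 149 − 6² = 113, 149 − 7² = 100 = 10² ⇒ 149 = 7² + 10².
  Combine using the Brahmagupta–Fibonacci identity (a² + b²)(c² + d²) = (ac − bd)² + (ad + bc)² = (ac + bd)² + (ad − bc)²:
  73 · 149 = 10877: from (3² + 8²)(7² + 10²), take (3·7 − 8·10, 3·10 + 8·7) = (21 − 80, 30 + 56) = (-59, 86); dropping signs (only squares matter) gives (59, 86); check 59² + 86² = 3481 + 7396 = 10877 ✓.
  Scale by k = 3: (3·59, 3·86) = (177, 258).
Step 4: Order so x ≤ y and verify: 177² + 258² = 31329 + 66564 = 97893 = n. ✓

n = 97893 = 177² + 258² (one valid representation with x ≤ y).


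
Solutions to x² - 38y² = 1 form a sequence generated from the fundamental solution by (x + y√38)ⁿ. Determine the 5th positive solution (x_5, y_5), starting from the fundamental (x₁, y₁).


Step 1: Find the fundamental solution (x₁, y₁) of x² - 38y² = 1.
  Expand √38 as a continued fraction. a₀ = ⌊√38⌋ = 6; iterate m_{k+1} = d_k·a_k − m_k, d_{k+1} = (38 − m_{k+1}²)/d_k, a_{k+1} = ⌊(a₀ + m_{k+1})/d_{k+1}⌋ (starting m₀ = 0, d₀ = 1), with convergents p_k = a_k·p_{k-1} + p_{k-2}, q_k = a_k·q_{k-1} + q_{k-2} (p₋₁ = 1, q₋₁ = 0):
  k = 0: a₀ = 6; p₀/q₀ = 6/1; p₀² − 38·q₀² = 36 − 38 = -2.
  k = 1: m = 6, d = 2, a = ⌊(6 + 6)/2⌋ = 6; p/q = (6·6 + 1)/(6·1 + 0) = 37/6; p² − 38·q² = 1369 − 1368 = 1.
  The first convergent with p² − 38·q² = 1 gives the fundamental solution (x₁, y₁) = (37, 6).
Step 2: Apply the recurrence (x_{n+1}, y_{n+1}) = (x₁x_n + 38y₁y_n, x₁y_n + y₁x_n) repeatedly.
  From (x_1, y_1) = (37, 6): x_2 = 37·37 + 38·6·6 = 2737; y_2 = 37·6 + 6·37 = 444.
  From (x_2, y_2) = (2737, 444): x_3 = 37·2737 + 38·6·444 = 202501; y_3 = 37·444 + 6·2737 = 32850.
  From (x_3, y_3) = (202501, 32850): x_4 = 37·202501 + 38·6·32850 = 14982337; y_4 = 37·32850 + 6·202501 = 2430456.
  From (x_4, y_4) = (14982337, 2430456): x_5 = 37·14982337 + 38·6·2430456 = 1108490437; y_5 = 37·2430456 + 6·14982337 = 179820894.
Step 3: Verify x_5² - 38·y_5² = 1228751048920450969 - 1228751048920450968 = 1 (should be 1). ✓

(x_1, y_1) = (37, 6); (x_5, y_5) = (1108490437, 179820894).


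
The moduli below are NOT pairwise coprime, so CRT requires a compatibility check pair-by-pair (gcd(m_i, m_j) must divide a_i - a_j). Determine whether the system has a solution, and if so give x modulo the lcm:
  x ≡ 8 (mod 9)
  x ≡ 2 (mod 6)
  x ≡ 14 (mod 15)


Moduli 9, 6, 15 are not pairwise coprime, so CRT works modulo lcm(m_i) when all pairwise compatibility conditions hold.
Pairwise compatibility: gcd(m_i, m_j) must divide a_i - a_j for every pair.
Merge one congruence at a time:
  Start: x ≡ 8 (mod 9).
  Combine with x ≡ 2 (mod 6): gcd(9, 6) = 3; 2 - 8 = -6, which IS divisible by 3, so compatible.
    Write x = 8 + 9·t and substitute into x ≡ 2 (mod 6): 9·t ≡ 2 − 8 = -6 (mod 6).
    Divide the congruence (and modulus) by g = 3: 3·t ≡ -2 (mod 2).
    Reduce coefficients mod 2: 1·t ≡ 0 (mod 2).
    So t ≡ 0 (mod 2).
    Then x = 8 + 9·0 = 8, valid modulo lcm(9, 6) = 18: x ≡ 8 (mod 18).
  Combine with x ≡ 14 (mod 15): gcd(18, 15) = 3; 14 - 8 = 6, which IS divisible by 3, so compatible.
    Write x = 8 + 18·t and substitute into x ≡ 14 (mod 15): 18·t ≡ 14 − 8 = 6 (mod 15).
    Divide the congruence (and modulus) by g = 3: 6·t ≡ 2 (mod 5).
    Reduce coefficients mod 5: 1·t ≡ 2 (mod 5).
    So t ≡ 2 (mod 5).
    Then x = 8 + 18·2 = 44, valid modulo lcm(18, 15) = 90: x ≡ 44 (mod 90).
Verify: 44 mod 9 = 8, 44 mod 6 = 2, 44 mod 15 = 14.

x ≡ 44 (mod 90).


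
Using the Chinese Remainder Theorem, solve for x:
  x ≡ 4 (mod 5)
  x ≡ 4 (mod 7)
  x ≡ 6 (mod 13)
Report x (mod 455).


Moduli 5, 7, 13 are pairwise coprime; by CRT there is a unique solution modulo M = 5 · 7 · 13 = 455.
Solve pairwise, accumulating the modulus:
  Start with x ≡ 4 (mod 5).
  Combine with x ≡ 4 (mod 7): since gcd(5, 7) = 1, we get a unique residue mod 35.
    Write x = 4 + 5·t and substitute into x ≡ 4 (mod 7): 5·t ≡ 4 − 4 = 0 (mod 7).
    The inverse of 5 mod 7 is 3 (since 5·3 = 15 = 2·7 + 1), so t ≡ 3·0 = 0 ≡ 0 (mod 7).
    Then x = 4 + 5·0 = 4, valid modulo lcm(5, 7) = 35: x ≡ 4 (mod 35).
  Combine with x ≡ 6 (mod 13): since gcd(35, 13) = 1, we get a unique residue mod 455.
    Write x = 4 + 35·t and substitute into x ≡ 6 (mod 13): 35·t ≡ 6 − 4 = 2 (mod 13).
    Reduce coefficients mod 13: 9·t ≡ 2 (mod 13).
    The inverse of 9 mod 13 is 3 (since 9·3 = 27 = 2·13 + 1), so t ≡ 3·2 = 6 ≡ 6 (mod 13).
    Then x = 4 + 35·6 = 214, valid modulo lcm(35, 13) = 455: x ≡ 214 (mod 455).
Verify: 214 mod 5 = 4 ✓, 214 mod 7 = 4 ✓, 214 mod 13 = 6 ✓.

x ≡ 214 (mod 455).


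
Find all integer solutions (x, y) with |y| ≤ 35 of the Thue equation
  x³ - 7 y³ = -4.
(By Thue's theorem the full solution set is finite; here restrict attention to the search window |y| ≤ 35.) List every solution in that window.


The equation is x³ - 7y³ = -4. For fixed y, x³ = 7·y³ − 4, so a solution requires the RHS to be a perfect cube.
Strategy: iterate y from -35 to 35, compute RHS = 7·y³ − 4, and check whether it is a (positive or negative) perfect cube.
Check small values of y:
  y = 0: RHS = -4 is not a perfect cube.
  y = 1: RHS = 3 is not a perfect cube.
  y = -1: RHS = -11 is not a perfect cube.
  y = 2: RHS = 52 is not a perfect cube.
  y = -2: RHS = -60 is not a perfect cube.
  y = 3: RHS = 185 is not a perfect cube.
  y = -3: RHS = -193 is not a perfect cube.
Continuing the search up to |y| = 35 finds no solutions either.
No (x, y) in the scanned range satisfies the equation.

No integer solutions with |y| ≤ 35.


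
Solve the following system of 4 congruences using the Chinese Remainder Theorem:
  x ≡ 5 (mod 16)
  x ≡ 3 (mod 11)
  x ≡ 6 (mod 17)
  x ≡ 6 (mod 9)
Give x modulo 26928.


Product of moduli M = 16 · 11 · 17 · 9 = 26928.
Merge one congruence at a time:
  Start: x ≡ 5 (mod 16).
  Combine with x ≡ 3 (mod 11); new modulus lcm = 176.
    Write x = 5 + 16·t and substitute into x ≡ 3 (mod 11): 16·t ≡ 3 − 5 = -2 (mod 11).
    Reduce coefficients mod 11: 5·t ≡ 9 (mod 11).
    The inverse of 5 mod 11 is 9 (since 5·9 = 45 = 4·11 + 1), so t ≡ 9·9 = 81 ≡ 4 (mod 11).
    Then x = 5 + 16·4 = 69, valid modulo lcm(16, 11) = 176: x ≡ 69 (mod 176).
  Combine with x ≡ 6 (mod 17); new modulus lcm = 2992.
    Write x = 69 + 176·t and substitute into x ≡ 6 (mod 17): 176·t ≡ 6 − 69 = -63 (mod 17).
    Reduce coefficients mod 17: 6·t ≡ 5 (mod 17).
    The inverse of 6 mod 17 is 3 (since 6·3 = 18 = 1·17 + 1), so t ≡ 3·5 = 15 ≡ 15 (mod 17).
    Then x = 69 + 176·15 = 2709, valid modulo lcm(176, 17) = 2992: x ≡ 2709 (mod 2992).
  Combine with x ≡ 6 (mod 9); new modulus lcm = 26928.
    Write x = 2709 + 2992·t and substitute into x ≡ 6 (mod 9): 2992·t ≡ 6 − 2709 = -2703 (mod 9).
    Reduce coefficients mod 9: 4·t ≡ 6 (mod 9).
    The inverse of 4 mod 9 is 7 (since 4·7 = 28 = 3·9 + 1), so t ≡ 7·6 = 42 ≡ 6 (mod 9).
    Then x = 2709 + 2992·6 = 20661, valid modulo lcm(2992, 9) = 26928: x ≡ 20661 (mod 26928).
Verify against each original: 20661 mod 16 = 5, 20661 mod 11 = 3, 20661 mod 17 = 6, 20661 mod 9 = 6.

x ≡ 20661 (mod 26928).


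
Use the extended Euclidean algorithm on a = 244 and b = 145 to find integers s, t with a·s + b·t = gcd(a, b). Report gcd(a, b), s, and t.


Euclidean algorithm on (244, 145) — divide until remainder is 0:
  244 = 1 · 145 + 99
  145 = 1 · 99 + 46
  99 = 2 · 46 + 7
  46 = 6 · 7 + 4
  7 = 1 · 4 + 3
  4 = 1 · 3 + 1
  3 = 3 · 1 + 0
gcd(244, 145) = 1.
Track Bezout coefficients alongside the remainders: start with r₀ = 244 = a·1 + b·0 (s = 1, t = 0) and r₁ = 145 = a·0 + b·1 (s = 0, t = 1); each new remainder r_{k+1} = r_{k-1} − q_k·r_k inherits s_{k+1} = s_{k-1} − q_k·s_k, t_{k+1} = t_{k-1} − q_k·t_k, so r_k = a·s_k + b·t_k at every step:
  q = 1: r = 99, s = 1 − 1·0 = 1, t = 0 − 1·1 = -1  (check: 244·1 + 145·(-1) = 99)
  q = 1: r = 46, s = 0 − 1·1 = -1, t = 1 − 1·(-1) = 2  (check: 244·(-1) + 145·2 = 46)
  q = 2: r = 7, s = 1 − 2·(-1) = 3, t = -1 − 2·2 = -5  (check: 244·3 + 145·(-5) = 7)
  q = 6: r = 4, s = -1 − 6·3 = -19, t = 2 − 6·(-5) = 32  (check: 244·(-19) + 145·32 = 4)
  q = 1: r = 3, s = 3 − 1·(-19) = 22, t = -5 − 1·32 = -37  (check: 244·22 + 145·(-37) = 3)
  q = 1: r = 1, s = -19 − 1·22 = -41, t = 32 − 1·(-37) = 69  (check: 244·(-41) + 145·69 = 1)
The row with r = 1 (the gcd) gives the Bezout coefficients s = -41, t = 69.
Result: 244 · (-41) + 145 · (69) = 1.

gcd(244, 145) = 1; s = -41, t = 69 (check: 244·(-41) + 145·69 = 1).


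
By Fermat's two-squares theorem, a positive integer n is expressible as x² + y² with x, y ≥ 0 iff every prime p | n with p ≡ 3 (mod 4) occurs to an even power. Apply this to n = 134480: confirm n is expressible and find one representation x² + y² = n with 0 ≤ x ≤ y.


Step 1: Factor n = 134480 = 2^4 · 5 · 41^2.
Step 2: Check the mod-4 condition on each prime factor: 2 = 2 (special); 5 ≡ 1 (mod 4), exponent 1; 41 ≡ 1 (mod 4), exponent 2.
All primes ≡ 3 (mod 4) appear to even exponent (or don't appear), so by the two-squares theorem n IS expressible as a sum of two squares.
Step 3: Build a representation. Group n = k² · m with k = 4 and m = 5 · 41 · 41 = 8405 (a product of primes ≡ 1 (mod 4)); a representation of m scales to one of n via (k·x)² + (k·y)² = k²(x² + y²). Each prime p ≡ 1 (mod 4) is itself a sum of two squares; find a² by testing p − a² for a perfect square:
  5: 5 − 1² = 4 = 2² ⇒ 5 = 1² + 2².
  41: 41 − 1² = 40, 41 − 2² = 37, 41 − 3² = 32, 41 − 4² = 25 = 5² ⇒ 41 = 4² + 5².
  Combine using the Brahmagupta–Fibonacci identity (a² + b²)(c² + d²) = (ac − bd)² + (ad + bc)² = (ac + bd)² + (ad − bc)²:
  5 · 41 = 205: from (1² + 2²)(4² + 5²), take (1·4 − 2·5, 1·5 + 2·4) = (4 − 10, 5 + 8) = (-6, 13); dropping signs (only squares matter) gives (6, 13); check 6² + 13² = 36 + 169 = 205 ✓.
  205 · 41 = 8405: from (6² + 13²)(4² + 5²), take (6·4 − 13·5, 6·5 + 13·4) = (24 − 65, 30 + 52) = (-41, 82); dropping signs (only squares matter) gives (41, 82); check 41² + 82² = 1681 + 6724 = 8405 ✓.
  Scale by k = 4: (4·41, 4·82) = (164, 328).
Step 4: Order so x ≤ y and verify: 164² + 328² = 26896 + 107584 = 134480 = n. ✓

n = 134480 = 164² + 328² (one valid representation with x ≤ y).


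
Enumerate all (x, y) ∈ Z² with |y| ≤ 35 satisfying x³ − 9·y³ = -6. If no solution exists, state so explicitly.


The equation is x³ - 9y³ = -6. For fixed y, x³ = 9·y³ − 6, so a solution requires the RHS to be a perfect cube.
Strategy: iterate y from -35 to 35, compute RHS = 9·y³ − 6, and check whether it is a (positive or negative) perfect cube.
Check small values of y:
  y = 0: RHS = -6 is not a perfect cube.
  y = 1: RHS = 3 is not a perfect cube.
  y = -1: RHS = -15 is not a perfect cube.
  y = 2: RHS = 66 is not a perfect cube.
  y = -2: RHS = -78 is not a perfect cube.
  y = 3: RHS = 237 is not a perfect cube.
  y = -3: RHS = -249 is not a perfect cube.
Continuing the search up to |y| = 35 finds no solutions either.
No (x, y) in the scanned range satisfies the equation.

No integer solutions with |y| ≤ 35.


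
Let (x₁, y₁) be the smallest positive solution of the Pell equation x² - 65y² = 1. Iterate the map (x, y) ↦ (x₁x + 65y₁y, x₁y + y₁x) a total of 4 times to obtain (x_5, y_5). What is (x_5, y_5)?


Step 1: Find the fundamental solution (x₁, y₁) of x² - 65y² = 1.
  Expand √65 as a continued fraction. a₀ = ⌊√65⌋ = 8; iterate m_{k+1} = d_k·a_k − m_k, d_{k+1} = (65 − m_{k+1}²)/d_k, a_{k+1} = ⌊(a₀ + m_{k+1})/d_{k+1}⌋ (starting m₀ = 0, d₀ = 1), with convergents p_k = a_k·p_{k-1} + p_{k-2}, q_k = a_k·q_{k-1} + q_{k-2} (p₋₁ = 1, q₋₁ = 0):
  k = 0: a₀ = 8; p₀/q₀ = 8/1; p₀² − 65·q₀² = 64 − 65 = -1.
  k = 1: m = 8, d = 1, a = ⌊(8 + 8)/1⌋ = 16; p/q = (16·8 + 1)/(16·1 + 0) = 129/16; p² − 65·q² = 16641 − 16640 = 1.
  The first convergent with p² − 65·q² = 1 gives the fundamental solution (x₁, y₁) = (129, 16).
Step 2: Apply the recurrence (x_{n+1}, y_{n+1}) = (x₁x_n + 65y₁y_n, x₁y_n + y₁x_n) repeatedly.
  From (x_1, y_1) = (129, 16): x_2 = 129·129 + 65·16·16 = 33281; y_2 = 129·16 + 16·129 = 4128.
  From (x_2, y_2) = (33281, 4128): x_3 = 129·33281 + 65·16·4128 = 8586369; y_3 = 129·4128 + 16·33281 = 1065008.
  From (x_3, y_3) = (8586369, 1065008): x_4 = 129·8586369 + 65·16·1065008 = 2215249921; y_4 = 129·1065008 + 16·8586369 = 274767936.
  From (x_4, y_4) = (2215249921, 274767936): x_5 = 129·2215249921 + 65·16·274767936 = 571525893249; y_5 = 129·274767936 + 16·2215249921 = 70889062480.
Step 3: Verify x_5² - 65·y_5² = 326641846654067343776001 - 326641846654067343776000 = 1 (should be 1). ✓

(x_1, y_1) = (129, 16); (x_5, y_5) = (571525893249, 70889062480).


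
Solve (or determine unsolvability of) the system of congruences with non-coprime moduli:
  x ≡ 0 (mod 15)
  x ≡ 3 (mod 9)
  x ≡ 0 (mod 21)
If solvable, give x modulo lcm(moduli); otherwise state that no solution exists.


Moduli 15, 9, 21 are not pairwise coprime, so CRT works modulo lcm(m_i) when all pairwise compatibility conditions hold.
Pairwise compatibility: gcd(m_i, m_j) must divide a_i - a_j for every pair.
Merge one congruence at a time:
  Start: x ≡ 0 (mod 15).
  Combine with x ≡ 3 (mod 9): gcd(15, 9) = 3; 3 - 0 = 3, which IS divisible by 3, so compatible.
    Write x = 0 + 15·t and substitute into x ≡ 3 (mod 9): 15·t ≡ 3 − 0 = 3 (mod 9).
    Divide the congruence (and modulus) by g = 3: 5·t ≡ 1 (mod 3).
    Reduce coefficients mod 3: 2·t ≡ 1 (mod 3).
    The inverse of 2 mod 3 is 2 (since 2·2 = 4 = 1·3 + 1), so t ≡ 2·1 = 2 ≡ 2 (mod 3).
    Then x = 0 + 15·2 = 30, valid modulo lcm(15, 9) = 45: x ≡ 30 (mod 45).
  Combine with x ≡ 0 (mod 21): gcd(45, 21) = 3; 0 - 30 = -30, which IS divisible by 3, so compatible.
    Write x = 30 + 45·t and substitute into x ≡ 0 (mod 21): 45·t ≡ 0 − 30 = -30 (mod 21).
    Divide the congruence (and modulus) by g = 3: 15·t ≡ -10 (mod 7).
    Reduce coefficients mod 7: 1·t ≡ 4 (mod 7).
    So t ≡ 4 (mod 7).
    Then x = 30 + 45·4 = 210, valid modulo lcm(45, 21) = 315: x ≡ 210 (mod 315).
Verify: 210 mod 15 = 0, 210 mod 9 = 3, 210 mod 21 = 0.

x ≡ 210 (mod 315).


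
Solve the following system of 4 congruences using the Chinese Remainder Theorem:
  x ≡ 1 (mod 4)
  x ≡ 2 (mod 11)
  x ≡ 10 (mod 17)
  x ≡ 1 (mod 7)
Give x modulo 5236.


Product of moduli M = 4 · 11 · 17 · 7 = 5236.
Merge one congruence at a time:
  Start: x ≡ 1 (mod 4).
  Combine with x ≡ 2 (mod 11); new modulus lcm = 44.
    Write x = 1 + 4·t and substitute into x ≡ 2 (mod 11): 4·t ≡ 2 − 1 = 1 (mod 11).
    The inverse of 4 mod 11 is 3 (since 4·3 = 12 = 1·11 + 1), so t ≡ 3·1 = 3 ≡ 3 (mod 11).
    Then x = 1 + 4·3 = 13, valid modulo lcm(4, 11) = 44: x ≡ 13 (mod 44).
  Combine with x ≡ 10 (mod 17); new modulus lcm = 748.
    Write x = 13 + 44·t and substitute into x ≡ 10 (mod 17): 44·t ≡ 10 − 13 = -3 (mod 17).
    Reduce coefficients mod 17: 10·t ≡ 14 (mod 17).
    The inverse of 10 mod 17 is 12 (since 10·12 = 120 = 7·17 + 1), so t ≡ 12·14 = 168 ≡ 15 (mod 17).
    Then x = 13 + 44·15 = 673, valid modulo lcm(44, 17) = 748: x ≡ 673 (mod 748).
  Combine with x ≡ 1 (mod 7); new modulus lcm = 5236.
    Write x = 673 + 748·t and substitute into x ≡ 1 (mod 7): 748·t ≡ 1 − 673 = -672 (mod 7).
    Reduce coefficients mod 7: 6·t ≡ 0 (mod 7).
    The inverse of 6 mod 7 is 6 (since 6·6 = 36 = 5·7 + 1), so t ≡ 6·0 = 0 ≡ 0 (mod 7).
    Then x = 673 + 748·0 = 673, valid modulo lcm(748, 7) = 5236: x ≡ 673 (mod 5236).
Verify against each original: 673 mod 4 = 1, 673 mod 11 = 2, 673 mod 17 = 10, 673 mod 7 = 1.

x ≡ 673 (mod 5236).


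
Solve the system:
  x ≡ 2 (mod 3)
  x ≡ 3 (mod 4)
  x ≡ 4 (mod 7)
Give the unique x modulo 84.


Moduli 3, 4, 7 are pairwise coprime; by CRT there is a unique solution modulo M = 3 · 4 · 7 = 84.
Solve pairwise, accumulating the modulus:
  Start with x ≡ 2 (mod 3).
  Combine with x ≡ 3 (mod 4): since gcd(3, 4) = 1, we get a unique residue mod 12.
    Write x = 2 + 3·t and substitute into x ≡ 3 (mod 4): 3·t ≡ 3 − 2 = 1 (mod 4).
    The inverse of 3 mod 4 is 3 (since 3·3 = 9 = 2·4 + 1), so t ≡ 3·1 = 3 ≡ 3 (mod 4).
    Then x = 2 + 3·3 = 11, valid modulo lcm(3, 4) = 12: x ≡ 11 (mod 12).
  Combine with x ≡ 4 (mod 7): since gcd(12, 7) = 1, we get a unique residue mod 84.
    Write x = 11 + 12·t and substitute into x ≡ 4 (mod 7): 12·t ≡ 4 − 11 = -7 (mod 7).
    Reduce coefficients mod 7: 5·t ≡ 0 (mod 7).
    The inverse of 5 mod 7 is 3 (since 5·3 = 15 = 2·7 + 1), so t ≡ 3·0 = 0 ≡ 0 (mod 7).
    Then x = 11 + 12·0 = 11, valid modulo lcm(12, 7) = 84: x ≡ 11 (mod 84).
Verify: 11 mod 3 = 2 ✓, 11 mod 4 = 3 ✓, 11 mod 7 = 4 ✓.

x ≡ 11 (mod 84).


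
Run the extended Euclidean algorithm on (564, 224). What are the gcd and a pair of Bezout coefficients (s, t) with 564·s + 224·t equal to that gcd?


Euclidean algorithm on (564, 224) — divide until remainder is 0:
  564 = 2 · 224 + 116
  224 = 1 · 116 + 108
  116 = 1 · 108 + 8
  108 = 13 · 8 + 4
  8 = 2 · 4 + 0
gcd(564, 224) = 4.
Track Bezout coefficients alongside the remainders: start with r₀ = 564 = a·1 + b·0 (s = 1, t = 0) and r₁ = 224 = a·0 + b·1 (s = 0, t = 1); each new remainder r_{k+1} = r_{k-1} − q_k·r_k inherits s_{k+1} = s_{k-1} − q_k·s_k, t_{k+1} = t_{k-1} − q_k·t_k, so r_k = a·s_k + b·t_k at every step:
  q = 2: r = 116, s = 1 − 2·0 = 1, t = 0 − 2·1 = -2  (check: 564·1 + 224·(-2) = 116)
  q = 1: r = 108, s = 0 − 1·1 = -1, t = 1 − 1·(-2) = 3  (check: 564·(-1) + 224·3 = 108)
  q = 1: r = 8, s = 1 − 1·(-1) = 2, t = -2 − 1·3 = -5  (check: 564·2 + 224·(-5) = 8)
  q = 13: r = 4, s = -1 − 13·2 = -27, t = 3 − 13·(-5) = 68  (check: 564·(-27) + 224·68 = 4)
The row with r = 4 (the gcd) gives the Bezout coefficients s = -27, t = 68.
Result: 564 · (-27) + 224 · (68) = 4.

gcd(564, 224) = 4; s = -27, t = 68 (check: 564·(-27) + 224·68 = 4).


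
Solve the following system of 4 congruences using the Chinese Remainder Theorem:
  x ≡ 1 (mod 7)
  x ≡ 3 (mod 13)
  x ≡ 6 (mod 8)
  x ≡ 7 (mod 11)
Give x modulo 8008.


Product of moduli M = 7 · 13 · 8 · 11 = 8008.
Merge one congruence at a time:
  Start: x ≡ 1 (mod 7).
  Combine with x ≡ 3 (mod 13); new modulus lcm = 91.
    Write x = 1 + 7·t and substitute into x ≡ 3 (mod 13): 7·t ≡ 3 − 1 = 2 (mod 13).
    The inverse of 7 mod 13 is 2 (since 7·2 = 14 = 1·13 + 1), so t ≡ 2·2 = 4 ≡ 4 (mod 13).
    Then x = 1 + 7·4 = 29, valid modulo lcm(7, 13) = 91: x ≡ 29 (mod 91).
  Combine with x ≡ 6 (mod 8); new modulus lcm = 728.
    Write x = 29 + 91·t and substitute into x ≡ 6 (mod 8): 91·t ≡ 6 − 29 = -23 (mod 8).
    Reduce coefficients mod 8: 3·t ≡ 1 (mod 8).
    The inverse of 3 mod 8 is 3 (since 3·3 = 9 = 1·8 + 1), so t ≡ 3·1 = 3 ≡ 3 (mod 8).
    Then x = 29 + 91·3 = 302, valid modulo lcm(91, 8) = 728: x ≡ 302 (mod 728).
  Combine with x ≡ 7 (mod 11); new modulus lcm = 8008.
    Write x = 302 + 728·t and substitute into x ≡ 7 (mod 11): 728·t ≡ 7 − 302 = -295 (mod 11).
    Reduce coefficients mod 11: 2·t ≡ 2 (mod 11).
    The inverse of 2 mod 11 is 6 (since 2·6 = 12 = 1·11 + 1), so t ≡ 6·2 = 12 ≡ 1 (mod 11).
    Then x = 302 + 728·1 = 1030, valid modulo lcm(728, 11) = 8008: x ≡ 1030 (mod 8008).
Verify against each original: 1030 mod 7 = 1, 1030 mod 13 = 3, 1030 mod 8 = 6, 1030 mod 11 = 7.

x ≡ 1030 (mod 8008).


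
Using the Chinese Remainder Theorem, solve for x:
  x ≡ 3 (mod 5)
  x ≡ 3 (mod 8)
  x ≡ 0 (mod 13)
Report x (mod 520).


Moduli 5, 8, 13 are pairwise coprime; by CRT there is a unique solution modulo M = 5 · 8 · 13 = 520.
Solve pairwise, accumulating the modulus:
  Start with x ≡ 3 (mod 5).
  Combine with x ≡ 3 (mod 8): since gcd(5, 8) = 1, we get a unique residue mod 40.
    Write x = 3 + 5·t and substitute into x ≡ 3 (mod 8): 5·t ≡ 3 − 3 = 0 (mod 8).
    The inverse of 5 mod 8 is 5 (since 5·5 = 25 = 3·8 + 1), so t ≡ 5·0 = 0 ≡ 0 (mod 8).
    Then x = 3 + 5·0 = 3, valid modulo lcm(5, 8) = 40: x ≡ 3 (mod 40).
  Combine with x ≡ 0 (mod 13): since gcd(40, 13) = 1, we get a unique residue mod 520.
    Write x = 3 + 40·t and substitute into x ≡ 0 (mod 13): 40·t ≡ 0 − 3 = -3 (mod 13).
    Reduce coefficients mod 13: 1·t ≡ 10 (mod 13).
    So t ≡ 10 (mod 13).
    Then x = 3 + 40·10 = 403, valid modulo lcm(40, 13) = 520: x ≡ 403 (mod 520).
Verify: 403 mod 5 = 3 ✓, 403 mod 8 = 3 ✓, 403 mod 13 = 0 ✓.

x ≡ 403 (mod 520).


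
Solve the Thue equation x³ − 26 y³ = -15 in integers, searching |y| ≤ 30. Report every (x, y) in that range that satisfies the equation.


The equation is x³ - 26y³ = -15. For fixed y, x³ = 26·y³ − 15, so a solution requires the RHS to be a perfect cube.
Strategy: iterate y from -30 to 30, compute RHS = 26·y³ − 15, and check whether it is a (positive or negative) perfect cube.
Check small values of y:
  y = 0: RHS = -15 is not a perfect cube.
  y = 1: RHS = 11 is not a perfect cube.
  y = -1: RHS = -41 is not a perfect cube.
  y = 2: RHS = 193 is not a perfect cube.
  y = -2: RHS = -223 is not a perfect cube.
  y = 3: RHS = 687 is not a perfect cube.
  y = -3: RHS = -717 is not a perfect cube.
Continuing the search up to |y| = 30 finds no solutions either.
No (x, y) in the scanned range satisfies the equation.

No integer solutions with |y| ≤ 30.


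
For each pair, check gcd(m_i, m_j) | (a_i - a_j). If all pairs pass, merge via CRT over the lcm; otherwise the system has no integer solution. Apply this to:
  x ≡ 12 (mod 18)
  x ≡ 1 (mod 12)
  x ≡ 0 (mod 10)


Moduli 18, 12, 10 are not pairwise coprime, so CRT works modulo lcm(m_i) when all pairwise compatibility conditions hold.
Pairwise compatibility: gcd(m_i, m_j) must divide a_i - a_j for every pair.
Merge one congruence at a time:
  Start: x ≡ 12 (mod 18).
  Combine with x ≡ 1 (mod 12): gcd(18, 12) = 6, and 1 - 12 = -11 is NOT divisible by 6.
    ⇒ system is inconsistent (no integer solution).

No solution (the system is inconsistent).


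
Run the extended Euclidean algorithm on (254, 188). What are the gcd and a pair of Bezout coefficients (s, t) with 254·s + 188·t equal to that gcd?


Euclidean algorithm on (254, 188) — divide until remainder is 0:
  254 = 1 · 188 + 66
  188 = 2 · 66 + 56
  66 = 1 · 56 + 10
  56 = 5 · 10 + 6
  10 = 1 · 6 + 4
  6 = 1 · 4 + 2
  4 = 2 · 2 + 0
gcd(254, 188) = 2.
Track Bezout coefficients alongside the remainders: start with r₀ = 254 = a·1 + b·0 (s = 1, t = 0) and r₁ = 188 = a·0 + b·1 (s = 0, t = 1); each new remainder r_{k+1} = r_{k-1} − q_k·r_k inherits s_{k+1} = s_{k-1} − q_k·s_k, t_{k+1} = t_{k-1} − q_k·t_k, so r_k = a·s_k + b·t_k at every step:
  q = 1: r = 66, s = 1 − 1·0 = 1, t = 0 − 1·1 = -1  (check: 254·1 + 188·(-1) = 66)
  q = 2: r = 56, s = 0 − 2·1 = -2, t = 1 − 2·(-1) = 3  (check: 254·(-2) + 188·3 = 56)
  q = 1: r = 10, s = 1 − 1·(-2) = 3, t = -1 − 1·3 = -4  (check: 254·3 + 188·(-4) = 10)
  q = 5: r = 6, s = -2 − 5·3 = -17, t = 3 − 5·(-4) = 23  (check: 254·(-17) + 188·23 = 6)
  q = 1: r = 4, s = 3 − 1·(-17) = 20, t = -4 − 1·23 = -27  (check: 254·20 + 188·(-27) = 4)
  q = 1: r = 2, s = -17 − 1·20 = -37, t = 23 − 1·(-27) = 50  (check: 254·(-37) + 188·50 = 2)
The row with r = 2 (the gcd) gives the Bezout coefficients s = -37, t = 50.
Result: 254 · (-37) + 188 · (50) = 2.

gcd(254, 188) = 2; s = -37, t = 50 (check: 254·(-37) + 188·50 = 2).
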